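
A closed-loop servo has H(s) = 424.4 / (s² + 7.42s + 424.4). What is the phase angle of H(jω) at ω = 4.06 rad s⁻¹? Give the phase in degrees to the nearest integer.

-4°

∠[(j4.06)² + 7.42(j4.06) + 424.4] = ∠[407.92 + j30.125] = 4.22°
∠H(j4.06) = −4.22° = -4.22°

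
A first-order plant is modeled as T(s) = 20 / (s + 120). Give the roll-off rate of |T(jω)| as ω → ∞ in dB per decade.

With 0 zeros and 1 pole, the high-frequency asymptotic slope is 20 × (0 − 1) = -20 dB/decade.

-20 dB/decade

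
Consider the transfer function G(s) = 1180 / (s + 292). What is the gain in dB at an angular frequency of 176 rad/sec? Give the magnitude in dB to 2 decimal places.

|j176 + 292| = √(176² + 292²) = 340.9
|G(j176)| = 1180 / 340.9 = 3.461
20 log₁₀(3.461) = 10.784 dB

10.78 dB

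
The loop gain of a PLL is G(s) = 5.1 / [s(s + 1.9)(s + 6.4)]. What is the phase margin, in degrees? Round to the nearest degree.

74°

Gain crossover: |G(jω)| = 1 at ω ≈ 0.409 rad/sec.
∠G(j0.409) = −90° − arctan(0.409/1.9) − arctan(0.409/6.4) ≈ -105.81°
PM = 180° + (-105.81°) = 74.19°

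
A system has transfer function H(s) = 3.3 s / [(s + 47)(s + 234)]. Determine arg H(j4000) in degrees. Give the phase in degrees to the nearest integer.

∠(j4000) = 90.00°
∠(j4000 + 47) = arctan(4000/47) = 89.33°
∠(j4000 + 234) = arctan(4000/234) = 86.65°
∠H(j4000) = 90.00° − (89.33° + 86.65°) = -85.98°

-86°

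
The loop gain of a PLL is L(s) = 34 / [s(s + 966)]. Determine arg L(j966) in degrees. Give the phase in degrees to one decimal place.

∠(j966 + 966) = arctan(966/966) = 45.00°
∠(j966) = 90.00°
∠L(j966) = − (45.00° + 90.00°) = -135.00°

-135.0°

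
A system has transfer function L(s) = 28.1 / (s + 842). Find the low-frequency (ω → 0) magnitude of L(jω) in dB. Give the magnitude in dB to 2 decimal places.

L(0) = 28.1 / 842 = 0.033373
20 log₁₀(0.033373) = -29.532 dB

-29.53 dB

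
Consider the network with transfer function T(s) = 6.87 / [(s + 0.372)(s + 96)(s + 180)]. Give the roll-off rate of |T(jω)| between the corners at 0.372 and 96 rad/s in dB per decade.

In this band the factors already past their corner are: pole at 0.372; net slope = -20 dB/decade.

-20 dB/decade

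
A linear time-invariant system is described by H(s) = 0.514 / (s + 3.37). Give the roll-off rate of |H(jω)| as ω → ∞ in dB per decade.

-20 dB/decade

With 0 zeros and 1 pole, the high-frequency asymptotic slope is 20 × (0 − 1) = -20 dB/decade.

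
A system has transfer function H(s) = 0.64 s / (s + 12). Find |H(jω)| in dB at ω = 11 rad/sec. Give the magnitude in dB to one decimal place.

-7.3 dB

|j11| = 11
|j11 + 12| = √(11² + 12²) = 16.28
|H(j11)| = 0.64 × 11 / 16.28 = 0.43246
20 log₁₀(0.43246) = -7.28 dB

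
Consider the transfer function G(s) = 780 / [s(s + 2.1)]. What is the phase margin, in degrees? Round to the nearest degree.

4°

Gain crossover: |G(jω)| = 1 at ω ≈ 27.9 rad/s.
∠G(j27.9) = −90° − arctan(27.9/2.1) ≈ -175.69°
PM = 180° + (-175.69°) = 4.31°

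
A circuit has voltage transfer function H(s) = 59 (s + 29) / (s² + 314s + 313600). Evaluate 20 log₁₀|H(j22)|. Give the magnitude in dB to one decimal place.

|j22 + 29| = √(22² + 29²) = 36.4
|(j22)² + 314(j22) + 313600| = |3.1312e+05 + j6908| = 3.132e+05
|H(j22)| = 59 × 36.4 / 3.132e+05 = 0.0068572
20 log₁₀(0.0068572) = -43.28 dB

-43.3 dB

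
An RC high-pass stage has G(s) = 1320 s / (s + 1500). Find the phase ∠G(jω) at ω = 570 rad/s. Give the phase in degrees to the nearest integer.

69°

∠(j570) = 90.00°
∠(j570 + 1500) = arctan(570/1500) = 20.81°
∠G(j570) = 90.00° − 20.81° = 69.19°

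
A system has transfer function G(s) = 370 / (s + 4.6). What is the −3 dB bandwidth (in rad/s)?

4.6 rad/s

For a single-pole low-pass, the −3 dB point is at the pole: ω = 4.6 rad/s.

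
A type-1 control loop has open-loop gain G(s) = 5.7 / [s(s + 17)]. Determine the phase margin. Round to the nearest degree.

Gain crossover: |G(jω)| = 1 at ω ≈ 0.335 rad/s.
∠G(j0.335) = −90° − arctan(0.335/17) ≈ -91.13°
PM = 180° + (-91.13°) = 88.87°

89 deg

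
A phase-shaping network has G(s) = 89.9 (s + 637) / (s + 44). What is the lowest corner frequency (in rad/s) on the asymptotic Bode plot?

44 rad/s

Break frequencies occur at each pole and zero magnitude: 44 rad/s, 637 rad/s.
The lowest is 44 rad/s.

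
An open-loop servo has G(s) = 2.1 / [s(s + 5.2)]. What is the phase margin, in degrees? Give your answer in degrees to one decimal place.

Gain crossover: |G(jω)| = 1 at ω ≈ 0.403 rad/s.
∠G(j0.403) = −90° − arctan(0.403/5.2) ≈ -94.43°
PM = 180° + (-94.43°) = 85.57°

85.6 deg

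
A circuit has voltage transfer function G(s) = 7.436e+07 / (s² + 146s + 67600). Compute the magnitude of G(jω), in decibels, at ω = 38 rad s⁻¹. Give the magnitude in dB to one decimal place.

|(j38)² + 146(j38) + 67600| = |66156 + j5548| = 6.639e+04
|G(j38)| = 7.436e+07 / 6.639e+04 = 1120.1
20 log₁₀(1120.1) = 60.98 dB

61.0 dB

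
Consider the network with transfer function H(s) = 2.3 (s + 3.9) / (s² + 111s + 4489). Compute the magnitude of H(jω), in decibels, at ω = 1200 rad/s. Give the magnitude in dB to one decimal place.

-54.4 dB

|j1200 + 3.9| = √(1200² + 3.9²) = 1200
|(j1200)² + 111(j1200) + 4489| = |-1.4355e+06 + j1.332e+05| = 1.442e+06
|H(j1200)| = 2.3 × 1200 / 1.442e+06 = 0.0019144
20 log₁₀(0.0019144) = -54.36 dB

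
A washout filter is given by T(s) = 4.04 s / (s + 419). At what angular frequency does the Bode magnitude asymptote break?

419 rad/sec

The single real pole at s = −419 gives a corner at ω = 419 rad/sec.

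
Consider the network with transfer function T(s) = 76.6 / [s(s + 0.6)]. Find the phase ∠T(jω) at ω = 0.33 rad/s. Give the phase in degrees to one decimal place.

∠(j0.33 + 0.6) = arctan(0.33/0.6) = 28.81°
∠(j0.33) = 90.00°
∠T(j0.33) = − (28.81° + 90.00°) = -118.81°

-118.8°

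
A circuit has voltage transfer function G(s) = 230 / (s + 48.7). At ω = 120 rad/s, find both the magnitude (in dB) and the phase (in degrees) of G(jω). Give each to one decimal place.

|j120 + 48.7| = √(120² + 48.7²) = 129.5
|G(j120)| = 230 / 129.5 = 1.776
20 log₁₀(1.776) = 4.99 dB
∠(j120 + 48.7) = arctan(120/48.7) = 67.91°
∠G(j120) = −67.91° = -67.91°

|G| = 5.0 dB, ∠G = -67.9°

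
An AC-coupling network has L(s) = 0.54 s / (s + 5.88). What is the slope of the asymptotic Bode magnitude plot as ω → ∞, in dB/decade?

0 dB/decade

With 1 zero and 1 pole, the high-frequency asymptotic slope is 20 × (1 − 1) = 0 dB/decade.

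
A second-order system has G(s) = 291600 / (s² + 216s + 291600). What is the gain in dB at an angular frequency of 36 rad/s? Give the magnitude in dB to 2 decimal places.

|(j36)² + 216(j36) + 291600| = |2.903e+05 + j7776| = 2.904e+05
|G(j36)| = 291600 / 2.904e+05 = 1.0041
20 log₁₀(1.0041) = 0.036 dB

0.04 dB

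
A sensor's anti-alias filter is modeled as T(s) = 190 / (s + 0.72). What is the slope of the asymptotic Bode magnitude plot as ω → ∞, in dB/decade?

With 0 zeros and 1 pole, the high-frequency asymptotic slope is 20 × (0 − 1) = -20 dB/decade.

-20 dB/decade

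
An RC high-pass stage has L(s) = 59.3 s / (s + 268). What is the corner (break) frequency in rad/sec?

268 rad/sec

The single real pole at s = −268 gives a corner at ω = 268 rad/sec.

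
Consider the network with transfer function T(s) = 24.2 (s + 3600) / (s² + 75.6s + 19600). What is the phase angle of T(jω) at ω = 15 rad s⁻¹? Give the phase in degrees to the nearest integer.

∠(j15 + 3600) = arctan(15/3600) = 0.24°
∠[(j15)² + 75.6(j15) + 19600] = ∠[19375 + j1134] = 3.35°
∠T(j15) = 0.24° − 3.35° = -3.11°

-3 deg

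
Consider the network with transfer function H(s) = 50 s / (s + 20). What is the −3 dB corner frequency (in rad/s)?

For a single-pole high-pass, the −3 dB point is at the pole: ω = 20 rad/s.

20 rad/s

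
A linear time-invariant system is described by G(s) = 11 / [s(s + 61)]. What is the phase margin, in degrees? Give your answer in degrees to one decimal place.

89.8°

Gain crossover: |G(jω)| = 1 at ω ≈ 0.18 rad s⁻¹.
∠G(j0.18) = −90° − arctan(0.18/61) ≈ -90.17°
PM = 180° + (-90.17°) = 89.83°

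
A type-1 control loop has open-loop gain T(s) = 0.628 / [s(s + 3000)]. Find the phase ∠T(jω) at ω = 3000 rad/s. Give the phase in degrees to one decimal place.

∠(j3000 + 3000) = arctan(3000/3000) = 45.00°
∠(j3000) = 90.00°
∠T(j3000) = − (45.00° + 90.00°) = -135.00°

-135.0°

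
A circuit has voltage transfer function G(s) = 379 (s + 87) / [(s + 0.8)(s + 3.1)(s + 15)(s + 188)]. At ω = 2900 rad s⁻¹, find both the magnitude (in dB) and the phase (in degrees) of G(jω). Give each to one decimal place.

|j2900 + 87| = √(2900² + 87²) = 2901
|j2900 + 0.8| = √(2900² + 0.8²) = 2900
|j2900 + 3.1| = √(2900² + 3.1²) = 2900
|j2900 + 15| = √(2900² + 15²) = 2900
|j2900 + 188| = √(2900² + 188²) = 2906
|G(j2900)| = 379 × 2901 / (2900 × 2900 × 2900 × 2906) = 1.5514e-08
20 log₁₀(1.5514e-08) = -156.19 dB
∠(j2900 + 87) = arctan(2900/87) = 88.28°
∠(j2900 + 0.8) = arctan(2900/0.8) = 89.98°
∠(j2900 + 3.1) = arctan(2900/3.1) = 89.94°
∠(j2900 + 15) = arctan(2900/15) = 89.70°
∠(j2900 + 188) = arctan(2900/188) = 86.29°
∠G(j2900) = 88.28° − (89.98° + 89.94° + 89.70° + 86.29°) = -267.64°

|G| = -156.2 dB, ∠G = -267.6°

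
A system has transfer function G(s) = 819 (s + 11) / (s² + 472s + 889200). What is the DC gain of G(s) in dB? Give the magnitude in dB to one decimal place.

-39.9 dB

G(0) = 819 × 11 / 889200 = 0.010132
20 log₁₀(0.010132) = -39.89 dB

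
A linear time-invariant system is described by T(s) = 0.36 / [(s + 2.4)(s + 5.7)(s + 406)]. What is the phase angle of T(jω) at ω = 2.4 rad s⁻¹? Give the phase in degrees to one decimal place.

∠(j2.4 + 2.4) = arctan(2.4/2.4) = 45.00°
∠(j2.4 + 5.7) = arctan(2.4/5.7) = 22.83°
∠(j2.4 + 406) = arctan(2.4/406) = 0.34°
∠T(j2.4) = − (45.00° + 22.83° + 0.34°) = -68.17°

-68.2 deg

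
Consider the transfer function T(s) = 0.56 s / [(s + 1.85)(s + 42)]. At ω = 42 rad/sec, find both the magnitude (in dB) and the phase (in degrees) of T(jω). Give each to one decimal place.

|j42| = 42
|j42 + 1.85| = √(42² + 1.85²) = 42.04
|j42 + 42| = √(42² + 42²) = 59.4
|T(j42)| = 0.56 × 42 / (42.04 × 59.4) = 0.009419
20 log₁₀(0.009419) = -40.52 dB
∠(j42) = 90.00°
∠(j42 + 1.85) = arctan(42/1.85) = 87.48°
∠(j42 + 42) = arctan(42/42) = 45.00°
∠T(j42) = 90.00° − (87.48° + 45.00°) = -42.48°

|T| = -40.5 dB, ∠T = -42.5°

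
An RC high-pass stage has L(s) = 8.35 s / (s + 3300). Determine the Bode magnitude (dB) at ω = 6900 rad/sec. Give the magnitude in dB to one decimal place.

17.5 dB

|j6900| = 6900
|j6900 + 3300| = √(6900² + 3300²) = 7649
|L(j6900)| = 8.35 × 6900 / 7649 = 7.5328
20 log₁₀(7.5328) = 17.54 dB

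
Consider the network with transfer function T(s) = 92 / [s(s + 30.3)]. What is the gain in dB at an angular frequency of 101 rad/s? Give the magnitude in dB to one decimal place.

|j101 + 30.3| = √(101² + 30.3²) = 105.4
|j101| = 101
|T(j101)| = 92 / (105.4 × 101) = 0.0086384
20 log₁₀(0.0086384) = -41.27 dB

-41.3 dB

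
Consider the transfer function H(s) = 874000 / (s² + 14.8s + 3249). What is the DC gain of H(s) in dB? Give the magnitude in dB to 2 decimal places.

H(0) = 874000 / 3249 = 269.01
20 log₁₀(269.01) = 48.595 dB

48.60 dB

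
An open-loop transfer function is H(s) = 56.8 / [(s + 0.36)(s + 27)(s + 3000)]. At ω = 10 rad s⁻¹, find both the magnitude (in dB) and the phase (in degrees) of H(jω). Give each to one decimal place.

|H| = -83.6 dB, ∠H = -108.5°

|j10 + 0.36| = √(10² + 0.36²) = 10.01
|j10 + 27| = √(10² + 27²) = 28.79
|j10 + 3000| = √(10² + 3000²) = 3000
|H(j10)| = 56.8 / (10.01 × 28.79 × 3000) = 6.5715e-05
20 log₁₀(6.5715e-05) = -83.65 dB
∠(j10 + 0.36) = arctan(10/0.36) = 87.94°
∠(j10 + 27) = arctan(10/27) = 20.32°
∠(j10 + 3000) = arctan(10/3000) = 0.19°
∠H(j10) = − (87.94° + 20.32° + 0.19°) = -108.45°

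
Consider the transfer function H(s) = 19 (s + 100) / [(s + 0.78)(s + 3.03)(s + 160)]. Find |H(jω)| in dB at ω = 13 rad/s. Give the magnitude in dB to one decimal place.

-23.3 dB

|j13 + 100| = √(13² + 100²) = 100.8
|j13 + 0.78| = √(13² + 0.78²) = 13.02
|j13 + 3.03| = √(13² + 3.03²) = 13.35
|j13 + 160| = √(13² + 160²) = 160.5
|H(j13)| = 19 × 100.8 / (13.02 × 13.35 × 160.5) = 0.068658
20 log₁₀(0.068658) = -23.27 dB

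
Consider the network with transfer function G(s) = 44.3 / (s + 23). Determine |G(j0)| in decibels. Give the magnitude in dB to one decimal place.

G(0) = 44.3 / 23 = 1.9261
20 log₁₀(1.9261) = 5.69 dB

5.7 dB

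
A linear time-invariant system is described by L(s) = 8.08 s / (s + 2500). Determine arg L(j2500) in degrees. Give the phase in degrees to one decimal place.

∠(j2500) = 90.00°
∠(j2500 + 2500) = arctan(2500/2500) = 45.00°
∠L(j2500) = 90.00° − 45.00° = 45.00°

45.0°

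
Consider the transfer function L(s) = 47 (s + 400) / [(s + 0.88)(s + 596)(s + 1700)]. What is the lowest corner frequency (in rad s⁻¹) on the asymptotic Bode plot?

0.88 rad s⁻¹

Break frequencies occur at each pole and zero magnitude: 0.88 rad s⁻¹, 400 rad s⁻¹, 596 rad s⁻¹, 1700 rad s⁻¹.
The lowest is 0.88 rad s⁻¹.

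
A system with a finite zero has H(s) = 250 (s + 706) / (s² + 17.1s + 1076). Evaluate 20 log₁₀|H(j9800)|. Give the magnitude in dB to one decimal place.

|j9800 + 706| = √(9800² + 706²) = 9825
|(j9800)² + 17.1(j9800) + 1076| = |-9.6039e+07 + j1.6758e+05| = 9.604e+07
|H(j9800)| = 250 × 9825 / 9.604e+07 = 0.025577
20 log₁₀(0.025577) = -31.84 dB

-31.8 dB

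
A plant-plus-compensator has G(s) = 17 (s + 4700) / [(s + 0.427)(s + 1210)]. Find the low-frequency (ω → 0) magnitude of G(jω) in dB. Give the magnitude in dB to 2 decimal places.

43.79 dB

G(0) = 17 × 4700 / (0.427 × 1210) = 154.64
20 log₁₀(154.64) = 43.787 dB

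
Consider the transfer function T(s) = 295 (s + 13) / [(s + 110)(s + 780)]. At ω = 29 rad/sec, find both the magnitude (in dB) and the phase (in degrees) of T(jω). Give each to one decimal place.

|j29 + 13| = √(29² + 13²) = 31.78
|j29 + 110| = √(29² + 110²) = 113.8
|j29 + 780| = √(29² + 780²) = 780.5
|T(j29)| = 295 × 31.78 / (113.8 × 780.5) = 0.10559
20 log₁₀(0.10559) = -19.53 dB
∠(j29 + 13) = arctan(29/13) = 65.85°
∠(j29 + 110) = arctan(29/110) = 14.77°
∠(j29 + 780) = arctan(29/780) = 2.13°
∠T(j29) = 65.85° − (14.77° + 2.13°) = 48.96°

|T| = -19.5 dB, ∠T = 49.0°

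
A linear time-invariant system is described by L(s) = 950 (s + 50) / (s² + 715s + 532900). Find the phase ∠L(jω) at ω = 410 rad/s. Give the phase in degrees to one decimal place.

44.3°

∠(j410 + 50) = arctan(410/50) = 83.05°
∠[(j410)² + 715(j410) + 532900] = ∠[3.648e+05 + j2.9315e+05] = 38.79°
∠L(j410) = 83.05° − 38.79° = 44.26°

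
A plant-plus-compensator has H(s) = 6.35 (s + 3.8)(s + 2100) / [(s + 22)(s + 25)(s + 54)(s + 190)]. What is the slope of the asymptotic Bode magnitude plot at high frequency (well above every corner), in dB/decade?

-40 dB/decade

With 2 zeros and 4 poles, the high-frequency asymptotic slope is 20 × (2 − 4) = -40 dB/decade.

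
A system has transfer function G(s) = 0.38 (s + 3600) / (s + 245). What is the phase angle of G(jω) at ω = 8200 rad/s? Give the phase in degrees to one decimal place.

∠(j8200 + 3600) = arctan(8200/3600) = 66.30°
∠(j8200 + 245) = arctan(8200/245) = 88.29°
∠G(j8200) = 66.30° − 88.29° = -21.99°

-22.0°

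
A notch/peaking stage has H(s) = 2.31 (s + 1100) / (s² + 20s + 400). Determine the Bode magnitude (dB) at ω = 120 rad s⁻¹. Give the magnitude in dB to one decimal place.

|j120 + 1100| = √(120² + 1100²) = 1107
|(j120)² + 20(j120) + 400| = |-14000 + j2400| = 1.42e+04
|H(j120)| = 2.31 × 1107 / 1.42e+04 = 0.17995
20 log₁₀(0.17995) = -14.90 dB

-14.9 dB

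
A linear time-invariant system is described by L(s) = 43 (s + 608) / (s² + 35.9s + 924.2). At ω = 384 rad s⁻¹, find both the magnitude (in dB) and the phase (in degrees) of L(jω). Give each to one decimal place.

|L| = -13.6 dB, ∠L = -142.3 deg

|j384 + 608| = √(384² + 608²) = 719.1
|(j384)² + 35.9(j384) + 924.2| = |-1.4653e+05 + j13786| = 1.472e+05
|L(j384)| = 43 × 719.1 / 1.472e+05 = 0.2101
20 log₁₀(0.2101) = -13.55 dB
∠(j384 + 608) = arctan(384/608) = 32.28°
∠[(j384)² + 35.9(j384) + 924.2] = ∠[-1.4653e+05 + j13786] = 174.63°
∠L(j384) = 32.28° − 174.63° = -142.35°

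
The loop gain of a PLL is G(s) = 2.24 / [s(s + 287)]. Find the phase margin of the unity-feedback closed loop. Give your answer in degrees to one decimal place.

90.0°

Gain crossover: |G(jω)| = 1 at ω ≈ 0.0078 rad/s.
∠G(j0.0078) = −90° − arctan(0.0078/287) ≈ -90.00°
PM = 180° + (-90.00°) = 90.00°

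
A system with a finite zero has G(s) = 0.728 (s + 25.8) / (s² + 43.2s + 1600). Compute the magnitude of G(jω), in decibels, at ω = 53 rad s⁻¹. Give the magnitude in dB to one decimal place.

|j53 + 25.8| = √(53² + 25.8²) = 58.95
|(j53)² + 43.2(j53) + 1600| = |-1209 + j2289.6| = 2589
|G(j53)| = 0.728 × 58.95 / 2589 = 0.016574
20 log₁₀(0.016574) = -35.61 dB

-35.6 dB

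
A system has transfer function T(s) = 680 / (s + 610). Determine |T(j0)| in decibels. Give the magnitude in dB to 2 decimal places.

0.94 dB

T(0) = 680 / 610 = 1.1148
20 log₁₀(1.1148) = 0.944 dB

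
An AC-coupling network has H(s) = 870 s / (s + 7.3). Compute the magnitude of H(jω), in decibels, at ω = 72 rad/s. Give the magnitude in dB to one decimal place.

58.7 dB

|j72| = 72
|j72 + 7.3| = √(72² + 7.3²) = 72.37
|H(j72)| = 870 × 72 / 72.37 = 865.56
20 log₁₀(865.56) = 58.75 dB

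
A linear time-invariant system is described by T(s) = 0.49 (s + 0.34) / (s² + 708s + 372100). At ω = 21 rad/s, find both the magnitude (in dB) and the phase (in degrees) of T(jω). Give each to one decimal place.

|T| = -91.2 dB, ∠T = 86.8°

|j21 + 0.34| = √(21² + 0.34²) = 21
|(j21)² + 708(j21) + 372100| = |3.7166e+05 + j14868| = 3.72e+05
|T(j21)| = 0.49 × 21 / 3.72e+05 = 2.7668e-05
20 log₁₀(2.7668e-05) = -91.16 dB
∠(j21 + 0.34) = arctan(21/0.34) = 89.07°
∠[(j21)² + 708(j21) + 372100] = ∠[3.7166e+05 + j14868] = 2.29°
∠T(j21) = 89.07° − 2.29° = 86.78°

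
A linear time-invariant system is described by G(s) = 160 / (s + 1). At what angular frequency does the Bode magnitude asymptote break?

The single real pole at s = −1 gives a corner at ω = 1 rad/sec.

1 rad/sec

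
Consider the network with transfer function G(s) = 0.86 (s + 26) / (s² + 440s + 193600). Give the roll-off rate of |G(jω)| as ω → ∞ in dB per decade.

With 1 zero and 2 poles, the high-frequency asymptotic slope is 20 × (1 − 2) = -20 dB/decade.

-20 dB/decade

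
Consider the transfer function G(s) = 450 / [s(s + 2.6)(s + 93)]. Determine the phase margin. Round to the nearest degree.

Gain crossover: |G(jω)| = 1 at ω ≈ 1.59 rad/s.
∠G(j1.59) = −90° − arctan(1.59/2.6) − arctan(1.59/93) ≈ -122.39°
PM = 180° + (-122.39°) = 57.61°

58°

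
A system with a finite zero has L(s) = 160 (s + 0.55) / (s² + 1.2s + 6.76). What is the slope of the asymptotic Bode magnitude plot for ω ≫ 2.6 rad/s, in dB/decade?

With 1 zero and 2 poles, the high-frequency asymptotic slope is 20 × (1 − 2) = -20 dB/decade.

-20 dB/decade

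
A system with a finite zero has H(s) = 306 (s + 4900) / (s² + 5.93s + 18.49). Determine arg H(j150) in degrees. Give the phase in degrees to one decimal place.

-176.0 deg

∠(j150 + 4900) = arctan(150/4900) = 1.75°
∠[(j150)² + 5.93(j150) + 18.49] = ∠[-22482 + j889.5] = 177.73°
∠H(j150) = 1.75° − 177.73° = -175.98°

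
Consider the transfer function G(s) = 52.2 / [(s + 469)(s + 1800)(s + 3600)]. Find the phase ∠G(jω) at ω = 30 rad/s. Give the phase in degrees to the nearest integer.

-5°

∠(j30 + 469) = arctan(30/469) = 3.66°
∠(j30 + 1800) = arctan(30/1800) = 0.95°
∠(j30 + 3600) = arctan(30/3600) = 0.48°
∠G(j30) = − (3.66° + 0.95° + 0.48°) = -5.09°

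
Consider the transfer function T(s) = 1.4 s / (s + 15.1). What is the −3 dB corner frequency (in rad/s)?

15.1 rad/s

For a single-pole high-pass, the −3 dB point is at the pole: ω = 15.1 rad/s.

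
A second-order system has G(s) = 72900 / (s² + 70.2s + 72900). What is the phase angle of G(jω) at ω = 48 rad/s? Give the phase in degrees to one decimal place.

∠[(j48)² + 70.2(j48) + 72900] = ∠[70596 + j3369.6] = 2.73°
∠G(j48) = −2.73° = -2.73°

-2.7°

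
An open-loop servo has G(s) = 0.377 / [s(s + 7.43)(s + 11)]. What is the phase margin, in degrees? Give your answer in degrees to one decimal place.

Gain crossover: |G(jω)| = 1 at ω ≈ 0.00461 rad/s.
∠G(j0.00461) = −90° − arctan(0.00461/7.43) − arctan(0.00461/11) ≈ -90.06°
PM = 180° + (-90.06°) = 89.94°

89.9°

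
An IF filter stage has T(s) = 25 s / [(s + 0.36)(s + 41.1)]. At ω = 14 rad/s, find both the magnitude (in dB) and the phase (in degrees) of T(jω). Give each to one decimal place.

|T| = -4.8 dB, ∠T = -17.3°

|j14| = 14
|j14 + 0.36| = √(14² + 0.36²) = 14
|j14 + 41.1| = √(14² + 41.1²) = 43.42
|T(j14)| = 25 × 14 / (14 × 43.42) = 0.57559
20 log₁₀(0.57559) = -4.80 dB
∠(j14) = 90.00°
∠(j14 + 0.36) = arctan(14/0.36) = 88.53°
∠(j14 + 41.1) = arctan(14/41.1) = 18.81°
∠T(j14) = 90.00° − (88.53° + 18.81°) = -17.34°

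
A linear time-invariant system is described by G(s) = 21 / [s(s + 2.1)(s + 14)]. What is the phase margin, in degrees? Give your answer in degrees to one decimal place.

69.3°

Gain crossover: |G(jω)| = 1 at ω ≈ 0.679 rad/s.
∠G(j0.679) = −90° − arctan(0.679/2.1) − arctan(0.679/14) ≈ -110.69°
PM = 180° + (-110.69°) = 69.31°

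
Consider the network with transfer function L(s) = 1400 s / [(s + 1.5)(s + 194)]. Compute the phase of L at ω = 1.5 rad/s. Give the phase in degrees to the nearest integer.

45°

∠(j1.5) = 90.00°
∠(j1.5 + 1.5) = arctan(1.5/1.5) = 45.00°
∠(j1.5 + 194) = arctan(1.5/194) = 0.44°
∠L(j1.5) = 90.00° − (45.00° + 0.44°) = 44.56°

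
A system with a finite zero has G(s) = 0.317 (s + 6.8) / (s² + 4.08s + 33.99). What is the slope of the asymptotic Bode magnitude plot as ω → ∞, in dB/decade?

With 1 zero and 2 poles, the high-frequency asymptotic slope is 20 × (1 − 2) = -20 dB/decade.

-20 dB/decade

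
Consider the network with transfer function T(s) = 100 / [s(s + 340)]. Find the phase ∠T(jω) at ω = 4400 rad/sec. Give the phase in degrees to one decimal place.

∠(j4400 + 340) = arctan(4400/340) = 85.58°
∠(j4400) = 90.00°
∠T(j4400) = − (85.58° + 90.00°) = -175.58°

-175.6°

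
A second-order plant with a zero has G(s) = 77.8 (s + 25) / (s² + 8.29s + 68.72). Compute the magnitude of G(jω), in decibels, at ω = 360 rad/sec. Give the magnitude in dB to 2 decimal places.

|j360 + 25| = √(360² + 25²) = 360.9
|(j360)² + 8.29(j360) + 68.72| = |-1.2953e+05 + j2984.4| = 1.296e+05
|G(j360)| = 77.8 × 360.9 / 1.296e+05 = 0.21669
20 log₁₀(0.21669) = -13.283 dB

-13.28 dB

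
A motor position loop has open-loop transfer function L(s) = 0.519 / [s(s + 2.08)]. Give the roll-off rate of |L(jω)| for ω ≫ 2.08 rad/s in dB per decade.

With 0 zeros and 2 poles, the high-frequency asymptotic slope is 20 × (0 − 2) = -40 dB/decade.

-40 dB/decade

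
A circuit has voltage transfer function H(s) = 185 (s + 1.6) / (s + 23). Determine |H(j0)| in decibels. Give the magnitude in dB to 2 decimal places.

22.19 dB

H(0) = 185 × 1.6 / 23 = 12.87
20 log₁₀(12.87) = 22.191 dB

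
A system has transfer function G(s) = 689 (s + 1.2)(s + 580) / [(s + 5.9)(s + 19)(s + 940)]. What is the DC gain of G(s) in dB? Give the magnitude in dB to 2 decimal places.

13.16 dB

G(0) = 689 × 1.2 × 580 / (5.9 × 19 × 940) = 4.5509
20 log₁₀(4.5509) = 13.162 dB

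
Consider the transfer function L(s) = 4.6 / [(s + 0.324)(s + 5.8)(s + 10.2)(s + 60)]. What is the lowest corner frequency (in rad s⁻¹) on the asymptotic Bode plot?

0.324 rad s⁻¹

Break frequencies occur at each pole and zero magnitude: 0.324 rad s⁻¹, 5.8 rad s⁻¹, 10.2 rad s⁻¹, 60 rad s⁻¹.
The lowest is 0.324 rad s⁻¹.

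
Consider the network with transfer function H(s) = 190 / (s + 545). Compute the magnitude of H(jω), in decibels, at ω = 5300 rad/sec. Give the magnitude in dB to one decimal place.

|j5300 + 545| = √(5300² + 545²) = 5328
|H(j5300)| = 190 / 5328 = 0.035661
20 log₁₀(0.035661) = -28.96 dB

-29.0 dB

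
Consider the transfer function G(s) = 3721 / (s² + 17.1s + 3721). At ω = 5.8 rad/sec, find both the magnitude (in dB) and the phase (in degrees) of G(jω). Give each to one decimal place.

|G| = 0.1 dB, ∠G = -1.5°

|(j5.8)² + 17.1(j5.8) + 3721| = |3687.4 + j99.18| = 3689
|G(j5.8)| = 3721 / 3689 = 1.0088
20 log₁₀(1.0088) = 0.08 dB
∠[(j5.8)² + 17.1(j5.8) + 3721] = ∠[3687.4 + j99.18] = 1.54°
∠G(j5.8) = −1.54° = -1.54°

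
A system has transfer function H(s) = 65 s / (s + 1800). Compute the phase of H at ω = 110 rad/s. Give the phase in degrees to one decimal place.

∠(j110) = 90.00°
∠(j110 + 1800) = arctan(110/1800) = 3.50°
∠H(j110) = 90.00° − 3.50° = 86.50°

86.5°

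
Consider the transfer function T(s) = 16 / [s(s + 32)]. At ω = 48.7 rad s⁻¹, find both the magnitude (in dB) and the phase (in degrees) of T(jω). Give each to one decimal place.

|j48.7 + 32| = √(48.7² + 32²) = 58.27
|j48.7| = 48.7
|T(j48.7)| = 16 / (58.27 × 48.7) = 0.005638
20 log₁₀(0.005638) = -44.98 dB
∠(j48.7 + 32) = arctan(48.7/32) = 56.69°
∠(j48.7) = 90.00°
∠T(j48.7) = − (56.69° + 90.00°) = -146.69°

|T| = -45.0 dB, ∠T = -146.7°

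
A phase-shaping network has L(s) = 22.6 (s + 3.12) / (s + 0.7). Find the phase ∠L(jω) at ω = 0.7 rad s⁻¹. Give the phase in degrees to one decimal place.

-32.4°

∠(j0.7 + 3.12) = arctan(0.7/3.12) = 12.65°
∠(j0.7 + 0.7) = arctan(0.7/0.7) = 45.00°
∠L(j0.7) = 12.65° − 45.00° = -32.35°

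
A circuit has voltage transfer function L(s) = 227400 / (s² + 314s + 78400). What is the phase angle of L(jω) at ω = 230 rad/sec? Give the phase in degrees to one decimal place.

-70.6 deg

∠[(j230)² + 314(j230) + 78400] = ∠[25500 + j72220] = 70.55°
∠L(j230) = −70.55° = -70.55°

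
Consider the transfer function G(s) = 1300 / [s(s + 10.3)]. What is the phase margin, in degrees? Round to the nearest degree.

Gain crossover: |G(jω)| = 1 at ω ≈ 35.3 rad/sec.
∠G(j35.3) = −90° − arctan(35.3/10.3) ≈ -163.75°
PM = 180° + (-163.75°) = 16.25°

16°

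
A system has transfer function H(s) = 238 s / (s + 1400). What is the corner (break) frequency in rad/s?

The single real pole at s = −1400 gives a corner at ω = 1400 rad/s.

1400 rad/s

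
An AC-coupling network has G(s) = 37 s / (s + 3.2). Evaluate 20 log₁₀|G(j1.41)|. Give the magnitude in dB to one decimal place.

|j1.41| = 1.41
|j1.41 + 3.2| = √(1.41² + 3.2²) = 3.497
|G(j1.41)| = 37 × 1.41 / 3.497 = 14.919
20 log₁₀(14.919) = 23.47 dB

23.5 dB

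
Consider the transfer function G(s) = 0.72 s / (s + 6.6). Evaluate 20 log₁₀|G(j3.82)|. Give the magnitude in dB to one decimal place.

|j3.82| = 3.82
|j3.82 + 6.6| = √(3.82² + 6.6²) = 7.626
|G(j3.82)| = 0.72 × 3.82 / 7.626 = 0.36067
20 log₁₀(0.36067) = -8.86 dB

-8.9 dB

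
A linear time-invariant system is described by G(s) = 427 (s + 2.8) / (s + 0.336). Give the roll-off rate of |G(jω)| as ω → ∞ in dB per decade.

With 1 zero and 1 pole, the high-frequency asymptotic slope is 20 × (1 − 1) = 0 dB/decade.

0 dB/decade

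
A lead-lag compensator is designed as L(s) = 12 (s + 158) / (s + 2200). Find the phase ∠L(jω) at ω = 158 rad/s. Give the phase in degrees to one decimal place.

40.9°

∠(j158 + 158) = arctan(158/158) = 45.00°
∠(j158 + 2200) = arctan(158/2200) = 4.11°
∠L(j158) = 45.00° − 4.11° = 40.89°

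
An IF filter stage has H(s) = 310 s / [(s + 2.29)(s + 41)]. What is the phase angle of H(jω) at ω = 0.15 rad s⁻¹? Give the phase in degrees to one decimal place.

86.0°

∠(j0.15) = 90.00°
∠(j0.15 + 2.29) = arctan(0.15/2.29) = 3.75°
∠(j0.15 + 41) = arctan(0.15/41) = 0.21°
∠H(j0.15) = 90.00° − (3.75° + 0.21°) = 86.04°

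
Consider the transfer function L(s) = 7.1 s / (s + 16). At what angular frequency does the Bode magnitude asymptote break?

16 rad/s

The single real pole at s = −16 gives a corner at ω = 16 rad/s.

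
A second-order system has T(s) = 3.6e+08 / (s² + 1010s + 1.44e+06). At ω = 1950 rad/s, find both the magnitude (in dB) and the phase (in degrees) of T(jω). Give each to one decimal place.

|(j1950)² + 1010(j1950) + 1.44e+06| = |-2.3625e+06 + j1.9695e+06| = 3.076e+06
|T(j1950)| = 3.6e+08 / 3.076e+06 = 117.04
20 log₁₀(117.04) = 41.37 dB
∠[(j1950)² + 1010(j1950) + 1.44e+06] = ∠[-2.3625e+06 + j1.9695e+06] = 140.18°
∠T(j1950) = −140.18° = -140.18°

|T| = 41.4 dB, ∠T = -140.2°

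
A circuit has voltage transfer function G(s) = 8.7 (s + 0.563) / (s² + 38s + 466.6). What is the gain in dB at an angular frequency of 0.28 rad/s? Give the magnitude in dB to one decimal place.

-38.6 dB

|j0.28 + 0.563| = √(0.28² + 0.563²) = 0.6288
|(j0.28)² + 38(j0.28) + 466.6| = |466.52 + j10.64| = 466.6
|G(j0.28)| = 8.7 × 0.6288 / 466.6 = 0.011723
20 log₁₀(0.011723) = -38.62 dB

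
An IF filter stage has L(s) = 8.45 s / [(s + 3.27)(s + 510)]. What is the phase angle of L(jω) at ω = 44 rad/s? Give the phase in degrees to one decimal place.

-0.7 deg

∠(j44) = 90.00°
∠(j44 + 3.27) = arctan(44/3.27) = 85.75°
∠(j44 + 510) = arctan(44/510) = 4.93°
∠L(j44) = 90.00° − (85.75° + 4.93°) = -0.68°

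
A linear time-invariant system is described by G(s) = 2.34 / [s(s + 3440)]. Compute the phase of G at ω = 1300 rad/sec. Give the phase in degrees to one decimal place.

∠(j1300 + 3440) = arctan(1300/3440) = 20.70°
∠(j1300) = 90.00°
∠G(j1300) = − (20.70° + 90.00°) = -110.70°

-110.7°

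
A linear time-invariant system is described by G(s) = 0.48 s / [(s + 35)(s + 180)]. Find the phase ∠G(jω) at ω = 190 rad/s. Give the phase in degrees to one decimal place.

-36.1 deg

∠(j190) = 90.00°
∠(j190 + 35) = arctan(190/35) = 79.56°
∠(j190 + 180) = arctan(190/180) = 46.55°
∠G(j190) = 90.00° − (79.56° + 46.55°) = -36.11°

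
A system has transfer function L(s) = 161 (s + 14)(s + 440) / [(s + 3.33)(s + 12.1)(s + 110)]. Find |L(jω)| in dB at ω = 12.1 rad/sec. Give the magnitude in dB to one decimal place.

|j12.1 + 14| = √(12.1² + 14²) = 18.5
|j12.1 + 440| = √(12.1² + 440²) = 440.2
|j12.1 + 3.33| = √(12.1² + 3.33²) = 12.55
|j12.1 + 12.1| = √(12.1² + 12.1²) = 17.11
|j12.1 + 110| = √(12.1² + 110²) = 110.7
|L(j12.1)| = 161 × 18.5 × 440.2 / (12.55 × 17.11 × 110.7) = 55.179
20 log₁₀(55.179) = 34.84 dB

34.8 dB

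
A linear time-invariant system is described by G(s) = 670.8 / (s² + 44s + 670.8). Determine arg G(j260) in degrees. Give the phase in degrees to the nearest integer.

∠[(j260)² + 44(j260) + 670.8] = ∠[-66929 + j11440] = 170.30°
∠G(j260) = −170.30° = -170.30°

-170°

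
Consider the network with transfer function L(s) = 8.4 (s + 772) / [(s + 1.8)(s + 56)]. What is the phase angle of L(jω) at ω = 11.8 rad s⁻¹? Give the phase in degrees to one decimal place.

∠(j11.8 + 772) = arctan(11.8/772) = 0.88°
∠(j11.8 + 1.8) = arctan(11.8/1.8) = 81.33°
∠(j11.8 + 56) = arctan(11.8/56) = 11.90°
∠L(j11.8) = 0.88° − (81.33° + 11.90°) = -92.35°

-92.4°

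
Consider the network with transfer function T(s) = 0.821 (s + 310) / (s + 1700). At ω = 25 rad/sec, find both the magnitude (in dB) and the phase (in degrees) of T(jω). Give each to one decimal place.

|j25 + 310| = √(25² + 310²) = 311
|j25 + 1700| = √(25² + 1700²) = 1700
|T(j25)| = 0.821 × 311 / 1700 = 0.15018
20 log₁₀(0.15018) = -16.47 dB
∠(j25 + 310) = arctan(25/310) = 4.61°
∠(j25 + 1700) = arctan(25/1700) = 0.84°
∠T(j25) = 4.61° − 0.84° = 3.77°

|T| = -16.5 dB, ∠T = 3.8°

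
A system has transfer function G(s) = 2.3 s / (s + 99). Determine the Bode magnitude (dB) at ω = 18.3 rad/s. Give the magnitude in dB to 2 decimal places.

|j18.3| = 18.3
|j18.3 + 99| = √(18.3² + 99²) = 100.7
|G(j18.3)| = 2.3 × 18.3 / 100.7 = 0.41807
20 log₁₀(0.41807) = -7.575 dB

-7.58 dB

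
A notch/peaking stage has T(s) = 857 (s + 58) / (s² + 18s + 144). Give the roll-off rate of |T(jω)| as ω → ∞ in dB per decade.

With 1 zero and 2 poles, the high-frequency asymptotic slope is 20 × (1 − 2) = -20 dB/decade.

-20 dB/decade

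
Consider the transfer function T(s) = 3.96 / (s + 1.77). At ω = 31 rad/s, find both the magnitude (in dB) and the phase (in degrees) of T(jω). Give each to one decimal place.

|T| = -17.9 dB, ∠T = -86.7°

|j31 + 1.77| = √(31² + 1.77²) = 31.05
|T(j31)| = 3.96 / 31.05 = 0.12753
20 log₁₀(0.12753) = -17.89 dB
∠(j31 + 1.77) = arctan(31/1.77) = 86.73°
∠T(j31) = −86.73° = -86.73°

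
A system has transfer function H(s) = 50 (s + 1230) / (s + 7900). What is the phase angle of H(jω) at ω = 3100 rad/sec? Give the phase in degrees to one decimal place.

∠(j3100 + 1230) = arctan(3100/1230) = 68.36°
∠(j3100 + 7900) = arctan(3100/7900) = 21.43°
∠H(j3100) = 68.36° − 21.43° = 46.93°

46.9°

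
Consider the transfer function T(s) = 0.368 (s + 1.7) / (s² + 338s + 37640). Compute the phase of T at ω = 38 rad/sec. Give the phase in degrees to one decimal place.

67.9°

∠(j38 + 1.7) = arctan(38/1.7) = 87.44°
∠[(j38)² + 338(j38) + 37640] = ∠[36196 + j12844] = 19.54°
∠T(j38) = 87.44° − 19.54° = 67.90°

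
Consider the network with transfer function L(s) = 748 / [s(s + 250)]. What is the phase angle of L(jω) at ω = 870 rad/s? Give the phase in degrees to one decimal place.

-164.0°

∠(j870 + 250) = arctan(870/250) = 73.97°
∠(j870) = 90.00°
∠L(j870) = − (73.97° + 90.00°) = -163.97°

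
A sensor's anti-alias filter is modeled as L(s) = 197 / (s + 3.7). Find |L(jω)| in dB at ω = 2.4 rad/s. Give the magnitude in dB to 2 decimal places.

|j2.4 + 3.7| = √(2.4² + 3.7²) = 4.41
|L(j2.4)| = 197 / 4.41 = 44.669
20 log₁₀(44.669) = 33.000 dB

33.00 dB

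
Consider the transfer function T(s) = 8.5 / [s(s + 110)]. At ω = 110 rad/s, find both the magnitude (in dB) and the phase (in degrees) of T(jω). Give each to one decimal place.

|T| = -66.1 dB, ∠T = -135.0°

|j110 + 110| = √(110² + 110²) = 155.6
|j110| = 110
|T(j110)| = 8.5 / (155.6 × 110) = 0.00049673
20 log₁₀(0.00049673) = -66.08 dB
∠(j110 + 110) = arctan(110/110) = 45.00°
∠(j110) = 90.00°
∠T(j110) = − (45.00° + 90.00°) = -135.00°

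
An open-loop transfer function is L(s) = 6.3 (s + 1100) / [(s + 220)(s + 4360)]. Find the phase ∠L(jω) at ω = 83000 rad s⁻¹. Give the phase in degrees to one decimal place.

∠(j83000 + 1100) = arctan(83000/1100) = 89.24°
∠(j83000 + 220) = arctan(83000/220) = 89.85°
∠(j83000 + 4360) = arctan(83000/4360) = 86.99°
∠L(j83000) = 89.24° − (89.85° + 86.99°) = -87.60°

-87.6°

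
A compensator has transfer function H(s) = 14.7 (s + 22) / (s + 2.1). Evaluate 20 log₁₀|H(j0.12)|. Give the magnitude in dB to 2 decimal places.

43.74 dB

|j0.12 + 22| = √(0.12² + 22²) = 22
|j0.12 + 2.1| = √(0.12² + 2.1²) = 2.103
|H(j0.12)| = 14.7 × 22 / 2.103 = 153.75
20 log₁₀(153.75) = 43.736 dB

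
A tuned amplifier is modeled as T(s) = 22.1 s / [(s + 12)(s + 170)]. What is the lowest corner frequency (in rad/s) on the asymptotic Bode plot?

12 rad/s

Break frequencies occur at each pole and zero magnitude: 12 rad/s, 170 rad/s.
The lowest is 12 rad/s.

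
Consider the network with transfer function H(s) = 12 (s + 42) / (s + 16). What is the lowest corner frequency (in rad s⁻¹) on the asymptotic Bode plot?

Break frequencies occur at each pole and zero magnitude: 16 rad s⁻¹, 42 rad s⁻¹.
The lowest is 16 rad s⁻¹.

16 rad s⁻¹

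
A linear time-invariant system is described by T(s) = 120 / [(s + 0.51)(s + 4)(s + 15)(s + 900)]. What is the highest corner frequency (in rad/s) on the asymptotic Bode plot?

Break frequencies occur at each pole and zero magnitude: 0.51 rad/s, 4 rad/s, 15 rad/s, 900 rad/s.
The highest is 900 rad/s.

900 rad/s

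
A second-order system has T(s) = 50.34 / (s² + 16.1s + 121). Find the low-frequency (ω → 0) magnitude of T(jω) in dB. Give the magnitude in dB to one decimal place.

-7.6 dB

T(0) = 50.34 / 121 = 0.41603
20 log₁₀(0.41603) = -7.62 dB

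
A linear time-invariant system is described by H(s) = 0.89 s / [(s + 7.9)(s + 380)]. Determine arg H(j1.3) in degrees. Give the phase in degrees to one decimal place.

80.5 deg

∠(j1.3) = 90.00°
∠(j1.3 + 7.9) = arctan(1.3/7.9) = 9.34°
∠(j1.3 + 380) = arctan(1.3/380) = 0.20°
∠H(j1.3) = 90.00° − (9.34° + 0.20°) = 80.46°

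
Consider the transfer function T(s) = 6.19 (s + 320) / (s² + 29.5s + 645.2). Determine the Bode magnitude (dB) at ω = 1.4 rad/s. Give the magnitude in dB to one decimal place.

9.8 dB

|j1.4 + 320| = √(1.4² + 320²) = 320
|(j1.4)² + 29.5(j1.4) + 645.2| = |643.24 + j41.3| = 644.6
|T(j1.4)| = 6.19 × 320 / 644.6 = 3.0731
20 log₁₀(3.0731) = 9.75 dB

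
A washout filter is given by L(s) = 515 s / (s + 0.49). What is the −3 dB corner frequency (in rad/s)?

For a single-pole high-pass, the −3 dB point is at the pole: ω = 0.49 rad/s.

0.49 rad/s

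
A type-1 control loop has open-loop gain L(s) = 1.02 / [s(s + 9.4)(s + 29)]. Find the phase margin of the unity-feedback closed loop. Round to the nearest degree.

Gain crossover: |L(jω)| = 1 at ω ≈ 0.00374 rad s⁻¹.
∠L(j0.00374) = −90° − arctan(0.00374/9.4) − arctan(0.00374/29) ≈ -90.03°
PM = 180° + (-90.03°) = 89.97°

90 deg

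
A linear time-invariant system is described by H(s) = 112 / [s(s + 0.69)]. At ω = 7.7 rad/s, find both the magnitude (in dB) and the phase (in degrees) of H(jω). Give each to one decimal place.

|j7.7 + 0.69| = √(7.7² + 0.69²) = 7.731
|j7.7| = 7.7
|H(j7.7)| = 112 / (7.731 × 7.7) = 1.8815
20 log₁₀(1.8815) = 5.49 dB
∠(j7.7 + 0.69) = arctan(7.7/0.69) = 84.88°
∠(j7.7) = 90.00°
∠H(j7.7) = − (84.88° + 90.00°) = -174.88°

|H| = 5.5 dB, ∠H = -174.9 deg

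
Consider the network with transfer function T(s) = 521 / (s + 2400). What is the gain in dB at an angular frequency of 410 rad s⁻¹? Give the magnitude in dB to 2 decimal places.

-13.39 dB

|j410 + 2400| = √(410² + 2400²) = 2435
|T(j410)| = 521 / 2435 = 0.21398
20 log₁₀(0.21398) = -13.392 dB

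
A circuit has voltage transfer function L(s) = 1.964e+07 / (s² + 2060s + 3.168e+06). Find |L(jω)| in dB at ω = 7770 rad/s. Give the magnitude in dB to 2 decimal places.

-9.61 dB

|(j7770)² + 2060(j7770) + 3.168e+06| = |-5.7205e+07 + j1.6006e+07| = 5.94e+07
|L(j7770)| = 1.964e+07 / 5.94e+07 = 0.33063
20 log₁₀(0.33063) = -9.613 dB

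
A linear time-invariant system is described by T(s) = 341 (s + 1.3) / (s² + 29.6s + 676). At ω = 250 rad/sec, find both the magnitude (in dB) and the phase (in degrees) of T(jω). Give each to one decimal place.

|j250 + 1.3| = √(250² + 1.3²) = 250
|(j250)² + 29.6(j250) + 676| = |-61824 + j7400| = 6.227e+04
|T(j250)| = 341 × 250 / 6.227e+04 = 1.3692
20 log₁₀(1.3692) = 2.73 dB
∠(j250 + 1.3) = arctan(250/1.3) = 89.70°
∠[(j250)² + 29.6(j250) + 676] = ∠[-61824 + j7400] = 173.17°
∠T(j250) = 89.70° − 173.17° = -83.47°

|T| = 2.7 dB, ∠T = -83.5 deg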